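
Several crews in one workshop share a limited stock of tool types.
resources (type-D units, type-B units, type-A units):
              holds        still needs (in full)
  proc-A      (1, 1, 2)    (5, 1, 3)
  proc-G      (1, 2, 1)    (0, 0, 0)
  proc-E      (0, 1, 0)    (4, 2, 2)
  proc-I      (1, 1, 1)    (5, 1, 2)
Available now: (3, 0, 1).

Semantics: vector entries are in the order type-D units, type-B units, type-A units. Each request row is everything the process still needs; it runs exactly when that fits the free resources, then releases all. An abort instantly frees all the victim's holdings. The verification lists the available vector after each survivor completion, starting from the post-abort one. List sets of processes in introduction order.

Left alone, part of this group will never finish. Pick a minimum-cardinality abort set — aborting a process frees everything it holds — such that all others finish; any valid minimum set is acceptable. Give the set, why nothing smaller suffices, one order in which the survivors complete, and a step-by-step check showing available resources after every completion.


The answer: abort proc-A.
Key observation: no ordering could ever have run proc-I before the abort of proc-A; with (1, 1, 2) back in the pool it fits at step 3.
Why nothing smaller works: aborting no one leaves the state deadlocked as given.
One survivor order: proc-G, proc-E, proc-I. Walking it through (post-abort pool first):
  pool = (4, 1, 3)
  run proc-G (needs (0, 0, 0), free (4, 1, 3)); after release of (1, 2, 1) the pool is (5, 3, 4)
  run proc-E (needs (4, 2, 2), free (5, 3, 4)); after release of (0, 1, 0) the pool is (5, 4, 4)
  run proc-I (needs (5, 1, 2), free (5, 4, 4)); after release of (1, 1, 1) the pool is (6, 5, 5)


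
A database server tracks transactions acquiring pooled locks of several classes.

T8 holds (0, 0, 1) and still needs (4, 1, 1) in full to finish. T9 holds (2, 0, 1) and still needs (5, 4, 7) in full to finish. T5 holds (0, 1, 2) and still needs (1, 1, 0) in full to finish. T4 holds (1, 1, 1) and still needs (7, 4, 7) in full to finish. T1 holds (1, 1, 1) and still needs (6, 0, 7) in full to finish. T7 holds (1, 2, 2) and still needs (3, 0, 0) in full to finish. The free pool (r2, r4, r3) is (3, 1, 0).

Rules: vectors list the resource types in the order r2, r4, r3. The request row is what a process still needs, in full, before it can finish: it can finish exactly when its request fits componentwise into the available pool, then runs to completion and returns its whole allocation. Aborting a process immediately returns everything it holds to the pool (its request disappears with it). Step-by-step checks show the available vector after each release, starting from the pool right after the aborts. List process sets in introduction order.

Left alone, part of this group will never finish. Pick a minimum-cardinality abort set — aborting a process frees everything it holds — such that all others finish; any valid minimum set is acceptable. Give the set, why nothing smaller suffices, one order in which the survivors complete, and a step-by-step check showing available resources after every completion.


The answer: abort T9 and T4.
Key observation: the returned (3, 1, 2) from T9 and T4 is what brings T1 — unrunnable before, under any order — into play at step 4.
No one abort is enough; case by case: T8 alone leaves T9 blocked (short on r2 and r3); T9 alone leaves T4 blocked (short on r2 and r3); T5 alone leaves T9 blocked (short on r2 and r3); T4 alone leaves T9 blocked (short on r3); T1 alone leaves T9 blocked (short on r3); T7 alone leaves T9 blocked (short on r2 and r3).
One survivor order: T8, T7, T5, T1. Verifying each step (post-abort pool first):
  pool = (6, 2, 2)
  run T8 (needs (4, 1, 1), free (6, 2, 2)); after release of (0, 0, 1) the pool is (6, 2, 3)
  run T7 (needs (3, 0, 0), free (6, 2, 3)); after release of (1, 2, 2) the pool is (7, 4, 5)
  run T5 (needs (1, 1, 0), free (7, 4, 5)); after release of (0, 1, 2) the pool is (7, 5, 7)
  run T1 (needs (6, 0, 7), free (7, 5, 7)); after release of (1, 1, 1) the pool is (8, 6, 8)


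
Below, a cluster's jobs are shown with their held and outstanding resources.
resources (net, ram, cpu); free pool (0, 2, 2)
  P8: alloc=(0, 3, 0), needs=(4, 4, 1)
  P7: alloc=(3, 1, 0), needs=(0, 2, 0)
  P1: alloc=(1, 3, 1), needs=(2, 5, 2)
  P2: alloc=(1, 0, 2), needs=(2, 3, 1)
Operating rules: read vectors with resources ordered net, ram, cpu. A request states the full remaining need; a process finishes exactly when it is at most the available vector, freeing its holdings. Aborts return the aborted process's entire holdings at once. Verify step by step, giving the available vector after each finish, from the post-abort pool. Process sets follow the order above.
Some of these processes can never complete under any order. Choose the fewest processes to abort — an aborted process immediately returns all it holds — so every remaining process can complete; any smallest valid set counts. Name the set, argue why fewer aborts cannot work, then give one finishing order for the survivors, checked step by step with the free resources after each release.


Minimum abort set: P1.
Key observation: P8 had no path to completion before; after the abort of P1 ((1, 3, 1) returned), step 2 is where it fits.
Why nothing smaller works: aborting no one leaves the state deadlocked as given.
Survivors finish in the order: P7, P8, P2. Check, step by step (pool after the aborts first):
  pool = (1, 5, 3)
  run P7 (needs (0, 2, 0), free (1, 5, 3)); after release of (3, 1, 0) the pool is (4, 6, 3)
  run P8 (needs (4, 4, 1), free (4, 6, 3)); after release of (0, 3, 0) the pool is (4, 9, 3)
  run P2 (needs (2, 3, 1), free (4, 9, 3)); after release of (1, 0, 2) the pool is (5, 9, 5)


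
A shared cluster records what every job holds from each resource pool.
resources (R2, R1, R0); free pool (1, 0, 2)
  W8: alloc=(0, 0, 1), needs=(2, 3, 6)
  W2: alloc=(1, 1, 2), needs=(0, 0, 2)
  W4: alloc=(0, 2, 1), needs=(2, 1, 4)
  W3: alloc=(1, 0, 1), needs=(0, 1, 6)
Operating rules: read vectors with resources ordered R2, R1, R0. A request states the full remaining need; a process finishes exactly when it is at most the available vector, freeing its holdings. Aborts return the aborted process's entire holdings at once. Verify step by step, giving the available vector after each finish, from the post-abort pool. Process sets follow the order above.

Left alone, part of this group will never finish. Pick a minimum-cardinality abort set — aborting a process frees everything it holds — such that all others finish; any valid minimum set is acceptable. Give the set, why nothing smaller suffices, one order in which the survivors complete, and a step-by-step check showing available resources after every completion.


The answer: abort W3.
Key observation: the returned (1, 0, 1) from W3 is what brings W8 — unrunnable before, under any order — into play at step 3.
Minimality: the empty abort set fails — the state is deadlocked as it stands.
Survivors finish in the order: W2, W4, W8. Verifying each step (pool after the aborts first):
  pool = (2, 0, 3)
  run W2 (needs (0, 0, 2), free (2, 0, 3)); after release of (1, 1, 2) the pool is (3, 1, 5)
  run W4 (needs (2, 1, 4), free (3, 1, 5)); after release of (0, 2, 1) the pool is (3, 3, 6)
  run W8 (needs (2, 3, 6), free (3, 3, 6)); after release of (0, 0, 1) the pool is (3, 3, 7)


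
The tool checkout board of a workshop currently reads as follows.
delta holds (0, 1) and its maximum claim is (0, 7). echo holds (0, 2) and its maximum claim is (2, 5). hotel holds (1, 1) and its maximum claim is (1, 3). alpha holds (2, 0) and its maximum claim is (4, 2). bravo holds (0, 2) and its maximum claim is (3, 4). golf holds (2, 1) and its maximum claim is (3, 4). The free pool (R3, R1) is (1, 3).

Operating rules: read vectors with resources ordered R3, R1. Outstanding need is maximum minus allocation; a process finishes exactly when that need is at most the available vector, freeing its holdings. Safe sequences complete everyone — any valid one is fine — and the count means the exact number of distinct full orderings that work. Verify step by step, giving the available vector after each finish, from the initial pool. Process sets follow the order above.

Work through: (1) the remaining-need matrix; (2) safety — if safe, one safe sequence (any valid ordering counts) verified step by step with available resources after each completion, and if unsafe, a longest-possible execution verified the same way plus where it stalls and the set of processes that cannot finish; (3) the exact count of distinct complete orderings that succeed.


(1) Need matrix, components ordered R3, R1:
  delta: (0, 6)
  echo: (2, 3)
  hotel: (0, 2)
  alpha: (2, 2)
  bravo: (3, 2)
  golf: (1, 3)
(2) SAFE — a valid safe sequence is golf, bravo, echo, hotel, alpha, delta.
Key observation: golf is the earliest step where a requested resource binds exactly: need (1, 3), pool (1, 3) at its turn.
Step-by-step check:
  pool = (1, 3)
  golf needs (1, 3) <= (1, 3) -> finishes; pool += (2, 1) = (3, 4)
  bravo needs (3, 2) <= (3, 4) -> finishes; pool += (0, 2) = (3, 6)
  echo needs (2, 3) <= (3, 6) -> finishes; pool += (0, 2) = (3, 8)
  hotel needs (0, 2) <= (3, 8) -> finishes; pool += (1, 1) = (4, 9)
  alpha needs (2, 2) <= (4, 9) -> finishes; pool += (2, 0) = (6, 9)
  delta needs (0, 6) <= (6, 9) -> finishes; pool += (0, 1) = (6, 10)
(3) Exactly 128 of the possible complete orderings are safe sequences.


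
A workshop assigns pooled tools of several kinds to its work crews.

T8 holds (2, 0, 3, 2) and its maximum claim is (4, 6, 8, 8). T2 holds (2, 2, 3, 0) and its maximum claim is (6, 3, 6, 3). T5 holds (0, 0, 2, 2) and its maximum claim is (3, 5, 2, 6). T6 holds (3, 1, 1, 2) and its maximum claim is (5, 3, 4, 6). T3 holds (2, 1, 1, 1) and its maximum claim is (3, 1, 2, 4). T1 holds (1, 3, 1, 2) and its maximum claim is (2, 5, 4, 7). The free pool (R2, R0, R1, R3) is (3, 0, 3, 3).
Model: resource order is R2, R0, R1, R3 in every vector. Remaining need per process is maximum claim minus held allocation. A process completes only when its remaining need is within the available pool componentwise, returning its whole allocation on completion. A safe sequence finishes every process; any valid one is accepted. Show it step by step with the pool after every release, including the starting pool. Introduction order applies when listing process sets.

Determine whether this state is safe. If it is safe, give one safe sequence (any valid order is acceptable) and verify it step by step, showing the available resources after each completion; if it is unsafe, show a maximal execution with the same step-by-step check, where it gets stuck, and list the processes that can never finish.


SAFE. One safe sequence: T3, T2, T6, T1, T5, T8.
Key observation: at T3 the run first touches a limit — (1, 0, 1, 3) against (3, 0, 3, 3), exact on a resource it actually requests.
Walking it through:
  pool = (3, 0, 3, 3)
  T3: need (1, 0, 1, 3) fits (3, 0, 3, 3); releases (2, 1, 1, 1), pool now (5, 1, 4, 4)
  T2: need (4, 1, 3, 3) fits (5, 1, 4, 4); releases (2, 2, 3, 0), pool now (7, 3, 7, 4)
  T6: need (2, 2, 3, 4) fits (7, 3, 7, 4); releases (3, 1, 1, 2), pool now (10, 4, 8, 6)
  T1: need (1, 2, 3, 5) fits (10, 4, 8, 6); releases (1, 3, 1, 2), pool now (11, 7, 9, 8)
  T5: need (3, 5, 0, 4) fits (11, 7, 9, 8); releases (0, 0, 2, 2), pool now (11, 7, 11, 10)
  T8: need (2, 6, 5, 6) fits (11, 7, 11, 10); releases (2, 0, 3, 2), pool now (13, 7, 14, 12)


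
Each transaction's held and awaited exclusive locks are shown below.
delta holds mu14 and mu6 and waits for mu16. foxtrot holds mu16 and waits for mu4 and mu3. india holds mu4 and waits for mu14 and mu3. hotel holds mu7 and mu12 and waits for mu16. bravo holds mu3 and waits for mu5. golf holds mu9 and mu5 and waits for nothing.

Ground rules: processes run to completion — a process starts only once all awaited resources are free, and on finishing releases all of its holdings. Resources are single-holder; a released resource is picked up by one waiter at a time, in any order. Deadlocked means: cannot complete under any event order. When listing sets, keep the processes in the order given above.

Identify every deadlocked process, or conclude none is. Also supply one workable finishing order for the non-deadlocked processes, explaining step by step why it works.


Deadlocked set: delta, foxtrot, india and hotel.
Key observation: the waits loop around delta -> foxtrot -> india -> delta with no way out; hotel waits into the deadlock from upstream.
The rest can finish in the order golf, bravo.
Verifying each step:
  golf: no waits; runs immediately, freeing mu9 and mu5
  bravo: everything it awaited (mu5) is free; runs, freeing mu3


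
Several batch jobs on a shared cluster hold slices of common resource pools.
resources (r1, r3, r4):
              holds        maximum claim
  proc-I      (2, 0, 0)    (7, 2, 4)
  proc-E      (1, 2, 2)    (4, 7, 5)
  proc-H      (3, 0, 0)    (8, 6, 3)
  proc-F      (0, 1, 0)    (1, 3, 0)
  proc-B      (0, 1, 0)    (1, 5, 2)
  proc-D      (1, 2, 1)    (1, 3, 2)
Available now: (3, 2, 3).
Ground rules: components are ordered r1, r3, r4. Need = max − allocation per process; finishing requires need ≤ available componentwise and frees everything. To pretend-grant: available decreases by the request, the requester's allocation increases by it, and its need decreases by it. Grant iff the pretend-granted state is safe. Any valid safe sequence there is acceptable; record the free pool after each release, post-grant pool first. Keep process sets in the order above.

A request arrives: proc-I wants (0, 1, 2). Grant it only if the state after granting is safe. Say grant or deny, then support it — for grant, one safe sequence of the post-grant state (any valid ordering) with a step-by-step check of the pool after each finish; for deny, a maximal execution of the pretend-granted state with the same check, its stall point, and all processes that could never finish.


DENY. Granting would leave the state unsafe.
Key observation: after proc-D, proc-F, proc-B the pool peaks at (4, 5, 2), and each blocked process is short somewhere: proc-I on r1; proc-E on r4; proc-H on r1, r3, r4.
Pretend the grant happened; the run proc-D, proc-F, proc-B goes as far as possible. Verifying each step:
  pool = (3, 1, 1)
  run proc-D (needs (0, 1, 1), free (3, 1, 1)); after release of (1, 2, 1) the pool is (4, 3, 2)
  run proc-F (needs (1, 2, 0), free (4, 3, 2)); after release of (0, 1, 0) the pool is (4, 4, 2)
  run proc-B (needs (1, 4, 2), free (4, 4, 2)); after release of (0, 1, 0) the pool is (4, 5, 2)
  proc-I cannot run: need (5, 1, 2) vs free (4, 5, 2) (insufficient r1)
  proc-E cannot run: need (3, 5, 3) vs free (4, 5, 2) (insufficient r4)
  proc-H cannot run: need (5, 6, 3) vs free (4, 5, 2) (insufficient r1, r3 and r4)
Processes that could never finish after the grant: proc-I, proc-E and proc-H.


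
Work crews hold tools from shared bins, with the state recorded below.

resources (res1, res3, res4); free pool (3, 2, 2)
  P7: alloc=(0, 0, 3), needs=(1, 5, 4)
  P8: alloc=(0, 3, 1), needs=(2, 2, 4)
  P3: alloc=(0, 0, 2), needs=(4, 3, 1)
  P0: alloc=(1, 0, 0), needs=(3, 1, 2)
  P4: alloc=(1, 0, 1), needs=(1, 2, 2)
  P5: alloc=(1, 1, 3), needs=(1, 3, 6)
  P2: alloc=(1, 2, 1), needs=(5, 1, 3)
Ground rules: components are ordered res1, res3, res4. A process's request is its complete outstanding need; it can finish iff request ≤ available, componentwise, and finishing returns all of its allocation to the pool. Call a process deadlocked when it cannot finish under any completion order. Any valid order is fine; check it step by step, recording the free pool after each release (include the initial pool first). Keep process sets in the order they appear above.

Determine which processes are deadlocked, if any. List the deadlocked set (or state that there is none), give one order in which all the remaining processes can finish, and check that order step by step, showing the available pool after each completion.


Nothing here is deadlocked.
Key observation: no deadlock: P0 fits now, and the freed resources carry the rest through.
One completion order for the rest: P0, P4, P2, P8, P7, P5, P3. Step-by-step check:
  pool = (3, 2, 2)
  run P0 (needs (3, 1, 2), free (3, 2, 2)); after release of (1, 0, 0) the pool is (4, 2, 2)
  run P4 (needs (1, 2, 2), free (4, 2, 2)); after release of (1, 0, 1) the pool is (5, 2, 3)
  run P2 (needs (5, 1, 3), free (5, 2, 3)); after release of (1, 2, 1) the pool is (6, 4, 4)
  run P8 (needs (2, 2, 4), free (6, 4, 4)); after release of (0, 3, 1) the pool is (6, 7, 5)
  run P7 (needs (1, 5, 4), free (6, 7, 5)); after release of (0, 0, 3) the pool is (6, 7, 8)
  run P5 (needs (1, 3, 6), free (6, 7, 8)); after release of (1, 1, 3) the pool is (7, 8, 11)
  run P3 (needs (4, 3, 1), free (7, 8, 11)); after release of (0, 0, 2) the pool is (7, 8, 13)


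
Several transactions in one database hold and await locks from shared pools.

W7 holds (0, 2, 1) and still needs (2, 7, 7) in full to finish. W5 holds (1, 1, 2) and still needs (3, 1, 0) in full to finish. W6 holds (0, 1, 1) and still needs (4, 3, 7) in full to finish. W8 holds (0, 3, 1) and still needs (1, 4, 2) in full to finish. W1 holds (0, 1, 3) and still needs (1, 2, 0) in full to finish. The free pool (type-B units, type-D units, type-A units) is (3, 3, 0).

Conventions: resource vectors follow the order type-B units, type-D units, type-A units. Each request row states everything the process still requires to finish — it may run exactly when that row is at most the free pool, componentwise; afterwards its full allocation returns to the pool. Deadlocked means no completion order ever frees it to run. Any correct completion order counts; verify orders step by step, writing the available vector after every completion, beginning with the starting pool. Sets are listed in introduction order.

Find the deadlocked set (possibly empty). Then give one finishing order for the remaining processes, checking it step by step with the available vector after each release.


Deadlocked: W7 and W6.
Key observation: W1, W8, W5 can finish, but then (4, 8, 6) is all there is, and the blocked group's type-A units demands exceed it.
One completion order for the rest: W1, W8, W5. Step-by-step check:
  pool = (3, 3, 0)
  W1 needs (1, 2, 0) <= (3, 3, 0) -> finishes; pool += (0, 1, 3) = (3, 4, 3)
  W8 needs (1, 4, 2) <= (3, 4, 3) -> finishes; pool += (0, 3, 1) = (3, 7, 4)
  W5 needs (3, 1, 0) <= (3, 7, 4) -> finishes; pool += (1, 1, 2) = (4, 8, 6)
The blocked processes can never fit:
  W7 still needs (2, 7, 7) but only (4, 8, 6) is free — short on type-A units
  W6 still needs (4, 3, 7) but only (4, 8, 6) is free — short on type-A units


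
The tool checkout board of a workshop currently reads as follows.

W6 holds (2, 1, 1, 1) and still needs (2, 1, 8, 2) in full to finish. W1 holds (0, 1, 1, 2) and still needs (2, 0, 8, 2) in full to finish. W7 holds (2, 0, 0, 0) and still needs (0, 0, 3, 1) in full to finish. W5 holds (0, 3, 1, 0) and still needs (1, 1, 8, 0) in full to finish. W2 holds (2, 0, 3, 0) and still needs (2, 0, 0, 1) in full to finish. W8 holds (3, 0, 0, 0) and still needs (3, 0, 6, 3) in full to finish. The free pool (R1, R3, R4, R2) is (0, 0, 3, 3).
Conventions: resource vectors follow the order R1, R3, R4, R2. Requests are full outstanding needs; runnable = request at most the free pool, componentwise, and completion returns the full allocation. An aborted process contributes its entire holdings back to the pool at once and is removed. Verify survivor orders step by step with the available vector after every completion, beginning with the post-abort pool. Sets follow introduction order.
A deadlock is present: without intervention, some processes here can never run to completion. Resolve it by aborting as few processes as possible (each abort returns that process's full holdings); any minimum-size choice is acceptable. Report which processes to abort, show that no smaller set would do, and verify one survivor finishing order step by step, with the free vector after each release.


Minimum abort set: W6 and W5.
Key observation: the deadlocked W1 becomes finishable only because W6 and W5 released (2, 4, 2, 1); it completes at step 3 below.
Why nothing smaller works — every single abort fails: W6 alone leaves W1 blocked (short on R4); W1 alone leaves W6 blocked (short on R4); W7 alone leaves W6 blocked (short on R3 and R4); W5 alone leaves W6 blocked (short on R4); W2 alone leaves W6 blocked (short on R3 and R4); W8 alone leaves W6 blocked (short on R3 and R4).
The survivors complete as W2, W8, W1, W7. Walking it through (starting from the post-abort pool):
  pool = (2, 4, 5, 4)
  W2 needs (2, 0, 0, 1) <= (2, 4, 5, 4) -> finishes; pool += (2, 0, 3, 0) = (4, 4, 8, 4)
  W8 needs (3, 0, 6, 3) <= (4, 4, 8, 4) -> finishes; pool += (3, 0, 0, 0) = (7, 4, 8, 4)
  W1 needs (2, 0, 8, 2) <= (7, 4, 8, 4) -> finishes; pool += (0, 1, 1, 2) = (7, 5, 9, 6)
  W7 needs (0, 0, 3, 1) <= (7, 5, 9, 6) -> finishes; pool += (2, 0, 0, 0) = (9, 5, 9, 6)


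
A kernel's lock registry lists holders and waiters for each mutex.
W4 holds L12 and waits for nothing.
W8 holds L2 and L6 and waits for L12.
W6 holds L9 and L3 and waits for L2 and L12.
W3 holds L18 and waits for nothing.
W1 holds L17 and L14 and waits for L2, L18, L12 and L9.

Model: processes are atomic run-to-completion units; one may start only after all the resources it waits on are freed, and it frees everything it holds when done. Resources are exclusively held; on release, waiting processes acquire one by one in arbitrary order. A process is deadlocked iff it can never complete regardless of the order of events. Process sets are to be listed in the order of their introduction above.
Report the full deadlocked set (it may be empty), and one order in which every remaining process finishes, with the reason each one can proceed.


No process is deadlocked.
Key observation: every chain of waits terminates; starting from the processes that wait on nothing, all the rest unlock in turn.
A valid finishing order for the others: W4, W3, W8, W6, W1.
Verifying each step:
  run W4 (it waits on nothing); releases L12
  run W3 (it waits on nothing); releases L18
  W8 waits on L12 — all released -> runs and releases L2 and L6
  W6 waits on L2 and L12 — all released -> runs and releases L9 and L3
  W1 waits on L2, L18, L12 and L9 — all released -> runs and releases L17 and L14


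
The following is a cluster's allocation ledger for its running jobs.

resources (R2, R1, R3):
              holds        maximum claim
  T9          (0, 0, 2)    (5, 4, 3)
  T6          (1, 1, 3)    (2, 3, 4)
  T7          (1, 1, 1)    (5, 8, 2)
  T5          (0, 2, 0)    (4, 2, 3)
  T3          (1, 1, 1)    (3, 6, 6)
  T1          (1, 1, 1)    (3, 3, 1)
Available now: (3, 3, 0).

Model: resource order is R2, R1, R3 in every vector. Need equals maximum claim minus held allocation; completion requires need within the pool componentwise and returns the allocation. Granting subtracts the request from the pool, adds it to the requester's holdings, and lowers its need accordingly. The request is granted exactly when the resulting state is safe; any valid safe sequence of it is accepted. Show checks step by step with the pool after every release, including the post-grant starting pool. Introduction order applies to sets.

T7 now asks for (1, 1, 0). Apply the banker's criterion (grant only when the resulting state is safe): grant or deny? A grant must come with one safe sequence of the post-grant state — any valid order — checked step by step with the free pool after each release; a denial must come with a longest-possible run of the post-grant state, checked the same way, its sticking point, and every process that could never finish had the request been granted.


GRANT: granting preserves safety; a valid post-grant sequence is T1, T6, T5, T7, T3, T9.
Key observation: even at the reduced pool (2, 2, 0), T1 fits immediately, so safety survives the grant.
Check on the post-grant state, step by step:
  pool = (2, 2, 0)
  T1 needs (2, 2, 0) <= (2, 2, 0) -> finishes; pool += (1, 1, 1) = (3, 3, 1)
  T6 needs (1, 2, 1) <= (3, 3, 1) -> finishes; pool += (1, 1, 3) = (4, 4, 4)
  T5 needs (4, 0, 3) <= (4, 4, 4) -> finishes; pool += (0, 2, 0) = (4, 6, 4)
  T7 needs (3, 6, 1) <= (4, 6, 4) -> finishes; pool += (2, 2, 1) = (6, 8, 5)
  T3 needs (2, 5, 5) <= (6, 8, 5) -> finishes; pool += (1, 1, 1) = (7, 9, 6)
  T9 needs (5, 4, 1) <= (7, 9, 6) -> finishes; pool += (0, 0, 2) = (7, 9, 8)


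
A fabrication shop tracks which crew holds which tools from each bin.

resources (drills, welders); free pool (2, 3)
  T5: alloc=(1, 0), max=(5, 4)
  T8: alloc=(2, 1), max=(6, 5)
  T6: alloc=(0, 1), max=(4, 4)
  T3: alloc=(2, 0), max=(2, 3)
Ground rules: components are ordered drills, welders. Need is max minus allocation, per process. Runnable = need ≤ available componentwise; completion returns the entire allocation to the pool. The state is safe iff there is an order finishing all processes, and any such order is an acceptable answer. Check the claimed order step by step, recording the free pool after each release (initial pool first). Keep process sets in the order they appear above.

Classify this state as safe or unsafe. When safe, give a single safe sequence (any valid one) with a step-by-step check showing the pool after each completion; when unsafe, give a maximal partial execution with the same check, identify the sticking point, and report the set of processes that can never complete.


SAFE, for example via the order T3, T6, T5, T8.
Key observation: the order's first zero-slack moment is T3 ((0, 3) needed, (2, 3) free — a requested resource with nothing to spare).
Verifying each step:
  pool = (2, 3)
  T3: need (0, 3) fits (2, 3); releases (2, 0), pool now (4, 3)
  T6: need (4, 3) fits (4, 3); releases (0, 1), pool now (4, 4)
  T5: need (4, 4) fits (4, 4); releases (1, 0), pool now (5, 4)
  T8: need (4, 4) fits (5, 4); releases (2, 1), pool now (7, 5)


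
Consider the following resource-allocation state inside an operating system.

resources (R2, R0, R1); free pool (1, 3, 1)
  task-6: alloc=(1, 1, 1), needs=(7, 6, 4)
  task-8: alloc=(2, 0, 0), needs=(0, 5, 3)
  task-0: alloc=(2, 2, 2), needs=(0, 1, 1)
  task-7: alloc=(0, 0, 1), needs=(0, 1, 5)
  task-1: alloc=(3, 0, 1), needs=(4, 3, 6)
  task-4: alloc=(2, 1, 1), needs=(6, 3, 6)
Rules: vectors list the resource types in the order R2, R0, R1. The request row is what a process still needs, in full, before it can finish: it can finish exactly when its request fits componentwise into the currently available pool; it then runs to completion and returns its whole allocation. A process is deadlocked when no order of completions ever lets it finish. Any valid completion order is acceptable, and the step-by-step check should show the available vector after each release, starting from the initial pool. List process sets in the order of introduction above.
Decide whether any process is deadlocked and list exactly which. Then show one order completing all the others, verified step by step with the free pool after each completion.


Deadlocked: task-6, task-7, task-1 and task-4.
Key observation: no order helps: past task-0, task-8, the free pool tops out at (5, 5, 3), below what each blocked process needs in R1.
A valid finishing order for the others: task-0, task-8. Walking it through:
  pool = (1, 3, 1)
  task-0 needs (0, 1, 1) <= (1, 3, 1) -> finishes; pool += (2, 2, 2) = (3, 5, 3)
  task-8 needs (0, 5, 3) <= (3, 5, 3) -> finishes; pool += (2, 0, 0) = (5, 5, 3)
The blocked processes can never fit:
  blocked: task-6 wants (7, 6, 4), pool (5, 5, 3) — not enough R2, R0 and R1
  blocked: task-7 wants (0, 1, 5), pool (5, 5, 3) — not enough R1
  blocked: task-1 wants (4, 3, 6), pool (5, 5, 3) — not enough R1
  blocked: task-4 wants (6, 3, 6), pool (5, 5, 3) — not enough R2 and R1


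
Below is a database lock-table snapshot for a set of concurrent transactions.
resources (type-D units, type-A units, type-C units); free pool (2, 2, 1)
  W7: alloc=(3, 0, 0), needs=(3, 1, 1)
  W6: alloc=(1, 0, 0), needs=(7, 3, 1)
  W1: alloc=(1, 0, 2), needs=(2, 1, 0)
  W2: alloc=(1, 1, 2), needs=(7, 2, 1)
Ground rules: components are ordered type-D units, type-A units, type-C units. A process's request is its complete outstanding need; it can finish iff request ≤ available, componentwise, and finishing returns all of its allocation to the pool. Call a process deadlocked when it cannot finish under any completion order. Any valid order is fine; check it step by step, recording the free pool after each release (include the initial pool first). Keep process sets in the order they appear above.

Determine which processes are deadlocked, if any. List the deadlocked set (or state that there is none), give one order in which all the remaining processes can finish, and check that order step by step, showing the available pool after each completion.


Deadlocked set: W6 and W2.
Key observation: after W1, W7 complete, (6, 2, 3) is the best the pool ever gets, yet each leftover process wants more type-D units.
One completion order for the rest: W1, W7. Check, step by step:
  pool = (2, 2, 1)
  W1 needs (2, 1, 0) <= (2, 2, 1) -> finishes; pool += (1, 0, 2) = (3, 2, 3)
  W7 needs (3, 1, 1) <= (3, 2, 3) -> finishes; pool += (3, 0, 0) = (6, 2, 3)
The blocked processes can never fit:
  W6 cannot run: need (7, 3, 1) vs free (6, 2, 3) (insufficient type-D units and type-A units)
  W2 cannot run: need (7, 2, 1) vs free (6, 2, 3) (insufficient type-D units)


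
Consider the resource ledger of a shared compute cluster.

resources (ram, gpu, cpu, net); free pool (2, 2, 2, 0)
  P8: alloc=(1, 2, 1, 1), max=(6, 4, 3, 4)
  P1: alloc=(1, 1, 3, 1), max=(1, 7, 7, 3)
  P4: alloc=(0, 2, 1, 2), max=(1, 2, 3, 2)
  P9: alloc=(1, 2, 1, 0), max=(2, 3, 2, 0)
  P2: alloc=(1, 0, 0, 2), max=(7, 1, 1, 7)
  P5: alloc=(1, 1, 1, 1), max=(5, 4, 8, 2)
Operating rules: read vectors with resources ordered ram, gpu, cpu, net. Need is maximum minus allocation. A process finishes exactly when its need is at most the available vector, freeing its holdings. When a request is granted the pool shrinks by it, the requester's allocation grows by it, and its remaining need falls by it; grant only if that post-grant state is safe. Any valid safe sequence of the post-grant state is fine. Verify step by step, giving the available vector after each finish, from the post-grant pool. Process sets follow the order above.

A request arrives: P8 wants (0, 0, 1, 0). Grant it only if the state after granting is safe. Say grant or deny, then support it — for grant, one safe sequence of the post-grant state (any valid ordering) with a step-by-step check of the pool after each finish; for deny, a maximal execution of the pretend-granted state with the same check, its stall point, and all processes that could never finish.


DENY. Granting would leave the state unsafe.
Key observation: after P9, P4 the pool peaks at (3, 6, 3, 2), and each blocked process is short somewhere: P8 on ram, net; P1 on cpu; P2 on ram, net; P5 on ram, cpu.
After a pretend grant, a maximal execution: P9, P4 — then nothing else fits. Step-by-step check:
  pool = (2, 2, 1, 0)
  P9 needs (1, 1, 1, 0) <= (2, 2, 1, 0) -> finishes; pool += (1, 2, 1, 0) = (3, 4, 2, 0)
  P4 needs (1, 0, 2, 0) <= (3, 4, 2, 0) -> finishes; pool += (0, 2, 1, 2) = (3, 6, 3, 2)
  P8 cannot run: need (5, 2, 1, 3) vs free (3, 6, 3, 2) (insufficient ram and net)
  P1 cannot run: need (0, 6, 4, 2) vs free (3, 6, 3, 2) (insufficient cpu)
  P2 cannot run: need (6, 1, 1, 5) vs free (3, 6, 3, 2) (insufficient ram and net)
  P5 cannot run: need (4, 3, 7, 1) vs free (3, 6, 3, 2) (insufficient ram and cpu)
Had the request been granted, P8, P1, P2 and P5 could never finish.


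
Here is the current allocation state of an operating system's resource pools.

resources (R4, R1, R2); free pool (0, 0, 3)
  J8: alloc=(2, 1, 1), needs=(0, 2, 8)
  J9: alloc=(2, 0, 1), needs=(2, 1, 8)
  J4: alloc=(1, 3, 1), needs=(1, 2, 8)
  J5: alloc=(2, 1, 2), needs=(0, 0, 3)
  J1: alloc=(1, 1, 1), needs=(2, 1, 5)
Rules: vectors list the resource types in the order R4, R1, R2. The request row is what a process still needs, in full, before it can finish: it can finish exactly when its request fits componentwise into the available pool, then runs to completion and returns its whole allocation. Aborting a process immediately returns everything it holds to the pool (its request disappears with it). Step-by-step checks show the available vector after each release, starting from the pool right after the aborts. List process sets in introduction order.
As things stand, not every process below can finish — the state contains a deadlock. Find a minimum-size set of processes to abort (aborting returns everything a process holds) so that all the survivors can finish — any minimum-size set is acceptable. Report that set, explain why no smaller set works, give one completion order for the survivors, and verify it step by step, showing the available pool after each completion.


Abort J8 and J9.
Key observation: before aborting J8 and J9, J4 was permanently blocked — no order could ever run it; afterwards it completes at step 3.
No one abort is enough; case by case: J8 alone leaves J9 blocked (short on R2); J9 alone leaves J8 blocked (short on R2); J4 alone leaves J8 blocked (short on R2); J5 alone leaves J8 blocked (short on R2); J1 alone leaves J8 blocked (short on R2).
One survivor order: J5, J1, J4. Step-by-step check (post-abort pool first):
  pool = (4, 1, 5)
  J5: need (0, 0, 3) fits (4, 1, 5); releases (2, 1, 2), pool now (6, 2, 7)
  J1: need (2, 1, 5) fits (6, 2, 7); releases (1, 1, 1), pool now (7, 3, 8)
  J4: need (1, 2, 8) fits (7, 3, 8); releases (1, 3, 1), pool now (8, 6, 9)


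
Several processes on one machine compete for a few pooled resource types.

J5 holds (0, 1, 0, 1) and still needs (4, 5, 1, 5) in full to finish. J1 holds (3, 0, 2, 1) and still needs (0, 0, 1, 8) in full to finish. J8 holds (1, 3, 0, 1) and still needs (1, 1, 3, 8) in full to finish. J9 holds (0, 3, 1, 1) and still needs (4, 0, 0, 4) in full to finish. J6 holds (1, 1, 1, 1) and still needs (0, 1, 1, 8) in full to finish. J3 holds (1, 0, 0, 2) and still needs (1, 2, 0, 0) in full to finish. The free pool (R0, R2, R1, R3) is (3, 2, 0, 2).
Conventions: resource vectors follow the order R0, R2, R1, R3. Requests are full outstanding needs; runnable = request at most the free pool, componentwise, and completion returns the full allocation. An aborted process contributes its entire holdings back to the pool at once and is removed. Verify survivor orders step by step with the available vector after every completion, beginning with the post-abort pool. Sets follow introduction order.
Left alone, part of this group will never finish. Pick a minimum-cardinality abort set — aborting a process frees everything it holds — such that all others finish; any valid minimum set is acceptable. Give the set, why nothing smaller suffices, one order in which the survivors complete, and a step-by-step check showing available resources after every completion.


The answer: abort J1 and J6.
Key observation: no ordering could ever have run J8 before the abort of J1 and J6; with (4, 1, 3, 2) back in the pool it fits at step 4.
No one abort is enough; case by case: J5 alone leaves J1 blocked (short on R3); J1 alone leaves J8 blocked (short on R3); J8 alone leaves J1 blocked (short on R3); J9 alone leaves J1 blocked (short on R3); J6 alone leaves J1 blocked (short on R3); J3 alone leaves J1 blocked (short on R3).
The survivors complete as J3, J9, J5, J8. Walking it through (starting from the post-abort pool):
  pool = (7, 3, 3, 4)
  J3 needs (1, 2, 0, 0) <= (7, 3, 3, 4) -> finishes; pool += (1, 0, 0, 2) = (8, 3, 3, 6)
  J9 needs (4, 0, 0, 4) <= (8, 3, 3, 6) -> finishes; pool += (0, 3, 1, 1) = (8, 6, 4, 7)
  J5 needs (4, 5, 1, 5) <= (8, 6, 4, 7) -> finishes; pool += (0, 1, 0, 1) = (8, 7, 4, 8)
  J8 needs (1, 1, 3, 8) <= (8, 7, 4, 8) -> finishes; pool += (1, 3, 0, 1) = (9, 10, 4, 9)


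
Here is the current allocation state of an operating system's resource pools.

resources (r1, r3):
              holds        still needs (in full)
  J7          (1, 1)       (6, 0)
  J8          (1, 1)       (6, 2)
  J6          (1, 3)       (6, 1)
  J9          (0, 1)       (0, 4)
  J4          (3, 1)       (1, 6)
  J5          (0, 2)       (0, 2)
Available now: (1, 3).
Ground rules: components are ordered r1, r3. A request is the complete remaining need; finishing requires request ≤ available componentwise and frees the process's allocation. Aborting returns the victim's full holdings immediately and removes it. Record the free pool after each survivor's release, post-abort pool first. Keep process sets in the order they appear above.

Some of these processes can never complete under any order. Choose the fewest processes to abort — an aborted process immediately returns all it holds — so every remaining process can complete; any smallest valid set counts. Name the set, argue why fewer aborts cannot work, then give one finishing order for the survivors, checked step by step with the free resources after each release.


Abort J7 and J8.
Key observation: J6 had no path to completion before; after the abort of J7 and J8 ((2, 2) returned), step 4 is where it fits.
Why nothing smaller works — every single abort fails: J7 alone leaves J8 blocked (short on r1); J8 alone leaves J7 blocked (short on r1); J6 alone leaves J7 blocked (short on r1); J9 alone leaves J7 blocked (short on r1); J4 alone leaves J7 blocked (short on r1); J5 alone leaves J7 blocked (short on r1).
One survivor order: J5, J4, J9, J6. Check, step by step (post-abort pool first):
  pool = (3, 5)
  J5 needs (0, 2) <= (3, 5) -> finishes; pool += (0, 2) = (3, 7)
  J4 needs (1, 6) <= (3, 7) -> finishes; pool += (3, 1) = (6, 8)
  J9 needs (0, 4) <= (6, 8) -> finishes; pool += (0, 1) = (6, 9)
  J6 needs (6, 1) <= (6, 9) -> finishes; pool += (1, 3) = (7, 12)


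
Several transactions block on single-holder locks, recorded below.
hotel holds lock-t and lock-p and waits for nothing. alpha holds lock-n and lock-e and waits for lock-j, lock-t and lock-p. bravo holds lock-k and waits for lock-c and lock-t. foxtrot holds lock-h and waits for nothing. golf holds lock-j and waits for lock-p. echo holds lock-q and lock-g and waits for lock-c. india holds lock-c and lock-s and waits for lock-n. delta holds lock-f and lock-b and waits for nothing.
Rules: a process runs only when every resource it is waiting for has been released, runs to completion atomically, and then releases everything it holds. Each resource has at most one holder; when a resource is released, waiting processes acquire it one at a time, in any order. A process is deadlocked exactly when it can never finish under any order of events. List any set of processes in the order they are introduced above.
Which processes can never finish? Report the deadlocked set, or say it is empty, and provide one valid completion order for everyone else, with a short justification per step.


The deadlocked set is empty.
Key observation: all waits point, directly or indirectly, at processes that can finish, so nothing is permanently blocked.
One completion order for the rest: hotel, foxtrot, golf, alpha, delta, india, bravo, echo.
Check, step by step:
  hotel waits on nothing -> runs at once and releases lock-t and lock-p
  foxtrot waits on nothing -> runs at once and releases lock-h
  golf waits on lock-p — all released -> runs and releases lock-j
  alpha waits on lock-j, lock-t and lock-p — all released -> runs and releases lock-n and lock-e
  delta waits on nothing -> runs at once and releases lock-f and lock-b
  india waits on lock-n — all released -> runs and releases lock-c and lock-s
  bravo waits on lock-c and lock-t — all released -> runs and releases lock-k
  echo waits on lock-c — all released -> runs and releases lock-q and lock-g


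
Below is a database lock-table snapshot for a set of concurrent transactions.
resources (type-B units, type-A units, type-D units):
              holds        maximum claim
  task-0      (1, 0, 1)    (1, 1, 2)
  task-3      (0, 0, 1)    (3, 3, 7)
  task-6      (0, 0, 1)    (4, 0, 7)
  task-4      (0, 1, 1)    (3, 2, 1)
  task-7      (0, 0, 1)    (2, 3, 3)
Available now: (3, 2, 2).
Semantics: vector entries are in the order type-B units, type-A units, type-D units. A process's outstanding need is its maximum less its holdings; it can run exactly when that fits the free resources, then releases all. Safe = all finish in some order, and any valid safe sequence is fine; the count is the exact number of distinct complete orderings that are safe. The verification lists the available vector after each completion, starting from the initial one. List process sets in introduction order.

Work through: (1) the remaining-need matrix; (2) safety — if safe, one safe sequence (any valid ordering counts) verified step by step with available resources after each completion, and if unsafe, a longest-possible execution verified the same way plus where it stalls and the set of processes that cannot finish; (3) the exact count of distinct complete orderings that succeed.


(1) Need matrix, components ordered type-B units, type-A units, type-D units:
  task-0: (0, 1, 1)
  task-3: (3, 3, 6)
  task-6: (4, 0, 6)
  task-4: (3, 1, 0)
  task-7: (2, 3, 2)
(2) UNSAFE.
Key observation: the pool after task-4, task-0, task-7 is (4, 3, 5); every surviving request exceeds it in type-D units, so progress ends there.
Going as far as possible: task-4, task-0, task-7; after that, nothing fits. Walking it through:
  pool = (3, 2, 2)
  run task-4 (needs (3, 1, 0), free (3, 2, 2)); after release of (0, 1, 1) the pool is (3, 3, 3)
  run task-0 (needs (0, 1, 1), free (3, 3, 3)); after release of (1, 0, 1) the pool is (4, 3, 4)
  run task-7 (needs (2, 3, 2), free (4, 3, 4)); after release of (0, 0, 1) the pool is (4, 3, 5)
  task-3 still needs (3, 3, 6) but only (4, 3, 5) is free — short on type-D units
  task-6 still needs (4, 0, 6) but only (4, 3, 5) is free — short on type-D units
Processes that can never finish: task-3 and task-6.
(3) Exactly 0 of the possible complete orderings are safe sequences.
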